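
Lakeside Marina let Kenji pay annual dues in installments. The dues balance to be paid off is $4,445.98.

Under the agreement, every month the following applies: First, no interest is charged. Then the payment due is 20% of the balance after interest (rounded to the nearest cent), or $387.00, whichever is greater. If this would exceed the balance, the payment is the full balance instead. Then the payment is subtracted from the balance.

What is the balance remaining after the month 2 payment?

$2,845.42

Month 1: $4,445.98 − $889.20 → $3,556.78
Month 2: $3,556.78 − $711.36 → $2,845.42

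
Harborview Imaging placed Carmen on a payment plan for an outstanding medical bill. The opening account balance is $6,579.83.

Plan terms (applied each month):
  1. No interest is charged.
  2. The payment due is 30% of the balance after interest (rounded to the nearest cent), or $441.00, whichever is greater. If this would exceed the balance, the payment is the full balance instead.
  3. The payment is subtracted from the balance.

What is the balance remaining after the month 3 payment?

# | Opening | Payment | End bal
1 | $6,579.83 | $1,973.95 | $4,605.88
2 | $4,605.88 | $1,381.76 | $3,224.12
3 | $3,224.12 | $967.24 | $2,256.88

$2,256.88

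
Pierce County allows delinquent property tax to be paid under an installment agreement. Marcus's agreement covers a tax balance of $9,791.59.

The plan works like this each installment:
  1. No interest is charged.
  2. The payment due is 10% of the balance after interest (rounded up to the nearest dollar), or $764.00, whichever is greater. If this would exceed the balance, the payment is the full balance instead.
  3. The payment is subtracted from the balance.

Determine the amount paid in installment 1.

$980.00

Installment 1: $9,791.59 − $980.00 → $8,811.59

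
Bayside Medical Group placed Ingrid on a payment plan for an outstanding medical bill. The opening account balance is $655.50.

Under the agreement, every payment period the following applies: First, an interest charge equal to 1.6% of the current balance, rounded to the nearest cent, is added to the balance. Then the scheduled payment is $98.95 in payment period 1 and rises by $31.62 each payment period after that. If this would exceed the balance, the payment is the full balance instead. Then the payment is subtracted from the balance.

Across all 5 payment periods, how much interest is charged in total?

$32.96

Payment period 1: $655.50 +$10.49 interest = $665.99; pay $98.95 → $567.04
Payment period 2: $567.04 +$9.07 interest = $576.11; pay $130.57 → $445.54
Payment period 3: $445.54 +$7.13 interest = $452.67; pay $162.19 → $290.48
Payment period 4: $290.48 +$4.65 interest = $295.13; pay $193.81 → $101.32
Payment period 5: $101.32 +$1.62 interest = $102.94; pay $102.94 → $0.00
Total interest: $10.49 + $9.07 + $7.13 + $4.65 + $1.62 = $32.96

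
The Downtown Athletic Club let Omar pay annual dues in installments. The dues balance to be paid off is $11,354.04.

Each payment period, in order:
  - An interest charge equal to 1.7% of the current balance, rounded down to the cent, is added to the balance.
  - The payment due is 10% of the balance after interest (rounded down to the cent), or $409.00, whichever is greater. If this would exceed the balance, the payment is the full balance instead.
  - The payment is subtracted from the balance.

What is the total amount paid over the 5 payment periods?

$4,874.86

# | Opening | Interest | Payment | End bal
1 | $11,354.04 | $193.01 | $1,154.70 | $10,392.35
2 | $10,392.35 | $176.66 | $1,056.90 | $9,512.11
3 | $9,512.11 | $161.70 | $967.38 | $8,706.43
4 | $8,706.43 | $148.00 | $885.44 | $7,968.99
5 | $7,968.99 | $135.47 | $810.44 | $7,294.02
Total paid: $4,874.86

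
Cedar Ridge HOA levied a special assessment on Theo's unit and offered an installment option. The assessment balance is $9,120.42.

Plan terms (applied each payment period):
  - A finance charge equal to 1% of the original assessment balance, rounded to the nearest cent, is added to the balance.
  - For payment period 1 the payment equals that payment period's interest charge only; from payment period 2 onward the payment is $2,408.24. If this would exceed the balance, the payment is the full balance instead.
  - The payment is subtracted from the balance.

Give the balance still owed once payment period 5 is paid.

$0.00

Payment period 1: opening $9,120.42; interest $91.20 → $9,211.62; payment $91.20; balance $9,120.42
Payment period 2: opening $9,120.42; interest $91.20 → $9,211.62; payment $2,408.24; balance $6,803.38
Payment period 3: opening $6,803.38; interest $91.20 → $6,894.58; payment $2,408.24; balance $4,486.34
Payment period 4: opening $4,486.34; interest $91.20 → $4,577.54; payment $2,408.24; balance $2,169.30
Payment period 5: opening $2,169.30; interest $91.20 → $2,260.50; payment $2,260.50; balance $0.00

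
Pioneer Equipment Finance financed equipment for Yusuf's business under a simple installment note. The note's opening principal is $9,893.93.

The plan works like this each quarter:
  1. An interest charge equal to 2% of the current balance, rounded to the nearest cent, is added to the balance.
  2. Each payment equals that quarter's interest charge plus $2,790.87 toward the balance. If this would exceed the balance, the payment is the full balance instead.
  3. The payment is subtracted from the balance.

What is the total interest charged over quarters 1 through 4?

Quarter 1: opening $9,893.93; interest $197.88 → $10,091.81; payment $2,988.75; balance $7,103.06
Quarter 2: opening $7,103.06; interest $142.06 → $7,245.12; payment $2,932.93; balance $4,312.19
Quarter 3: opening $4,312.19; interest $86.24 → $4,398.43; payment $2,877.11; balance $1,521.32
Quarter 4: opening $1,521.32; interest $30.43 → $1,551.75; payment $1,551.75; balance $0.00
Total interest: $197.88 + $142.06 + $86.24 + $30.43 = $456.61

$456.61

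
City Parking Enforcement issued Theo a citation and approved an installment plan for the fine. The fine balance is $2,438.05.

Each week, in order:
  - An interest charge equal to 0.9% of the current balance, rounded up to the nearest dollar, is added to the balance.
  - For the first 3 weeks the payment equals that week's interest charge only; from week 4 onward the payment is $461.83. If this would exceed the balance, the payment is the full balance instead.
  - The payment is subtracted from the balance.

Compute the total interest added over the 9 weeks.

$138.00

Week 1: opening $2,438.05; interest $22.00 → $2,460.05; payment $22.00; balance $2,438.05
Week 2: opening $2,438.05; interest $22.00 → $2,460.05; payment $22.00; balance $2,438.05
Week 3: opening $2,438.05; interest $22.00 → $2,460.05; payment $22.00; balance $2,438.05
Week 4: opening $2,438.05; interest $22.00 → $2,460.05; payment $461.83; balance $1,998.22
Week 5: opening $1,998.22; interest $18.00 → $2,016.22; payment $461.83; balance $1,554.39
Week 6: opening $1,554.39; interest $14.00 → $1,568.39; payment $461.83; balance $1,106.56
Week 7: opening $1,106.56; interest $10.00 → $1,116.56; payment $461.83; balance $654.73
Week 8: opening $654.73; interest $6.00 → $660.73; payment $461.83; balance $198.90
Week 9: opening $198.90; interest $2.00 → $200.90; payment $200.90; balance $0.00
Total interest: $22.00 + $22.00 + $22.00 + $22.00 + $18.00 + $14.00 + $10.00 + $6.00 + $2.00 = $138.00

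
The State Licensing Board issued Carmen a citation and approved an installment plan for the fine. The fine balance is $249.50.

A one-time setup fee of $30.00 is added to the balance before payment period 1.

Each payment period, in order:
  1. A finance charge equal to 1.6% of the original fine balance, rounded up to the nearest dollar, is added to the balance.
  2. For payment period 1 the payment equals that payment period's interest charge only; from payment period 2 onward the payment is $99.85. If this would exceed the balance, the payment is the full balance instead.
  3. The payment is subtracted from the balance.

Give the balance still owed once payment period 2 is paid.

Payment period 1: opening $279.50; interest $4.00 → $283.50; payment $4.00; balance $279.50
Payment period 2: opening $279.50; interest $4.00 → $283.50; payment $99.85; balance $183.65

$183.65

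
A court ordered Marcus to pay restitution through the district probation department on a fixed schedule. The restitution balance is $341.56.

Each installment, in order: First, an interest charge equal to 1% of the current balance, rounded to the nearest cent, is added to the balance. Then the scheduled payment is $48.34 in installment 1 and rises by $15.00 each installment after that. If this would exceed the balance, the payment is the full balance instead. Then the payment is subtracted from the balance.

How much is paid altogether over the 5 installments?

$352.60

Installment 1: $341.56 +$3.42 interest = $344.98; pay $48.34 → $296.64
Installment 2: $296.64 +$2.97 interest = $299.61; pay $63.34 → $236.27
Installment 3: $236.27 +$2.36 interest = $238.63; pay $78.34 → $160.29
Installment 4: $160.29 +$1.60 interest = $161.89; pay $93.34 → $68.55
Installment 5: $68.55 +$0.69 interest = $69.24; pay $69.24 → $0.00
Total paid: $352.60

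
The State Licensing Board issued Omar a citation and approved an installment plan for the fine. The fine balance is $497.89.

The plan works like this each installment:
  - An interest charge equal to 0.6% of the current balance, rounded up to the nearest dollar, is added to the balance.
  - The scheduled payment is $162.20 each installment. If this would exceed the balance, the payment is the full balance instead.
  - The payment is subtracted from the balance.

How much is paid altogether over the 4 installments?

$506.89

Installment 1: opening $497.89; interest $3.00 → $500.89; payment $162.20; balance $338.69
Installment 2: opening $338.69; interest $3.00 → $341.69; payment $162.20; balance $179.49
Installment 3: opening $179.49; interest $2.00 → $181.49; payment $162.20; balance $19.29
Installment 4: opening $19.29; interest $1.00 → $20.29; payment $20.29; balance $0.00
Total paid: $506.89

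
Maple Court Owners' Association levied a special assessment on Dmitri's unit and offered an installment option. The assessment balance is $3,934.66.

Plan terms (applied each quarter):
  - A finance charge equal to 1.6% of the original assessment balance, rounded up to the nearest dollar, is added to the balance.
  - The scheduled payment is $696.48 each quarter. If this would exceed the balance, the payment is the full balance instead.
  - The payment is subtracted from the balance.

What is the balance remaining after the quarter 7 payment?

$0.00

Quarter 1: opening $3,934.66; interest $63.00 → $3,997.66; payment $696.48; balance $3,301.18
Quarter 2: opening $3,301.18; interest $63.00 → $3,364.18; payment $696.48; balance $2,667.70
Quarter 3: opening $2,667.70; interest $63.00 → $2,730.70; payment $696.48; balance $2,034.22
Quarter 4: opening $2,034.22; interest $63.00 → $2,097.22; payment $696.48; balance $1,400.74
Quarter 5: opening $1,400.74; interest $63.00 → $1,463.74; payment $696.48; balance $767.26
Quarter 6: opening $767.26; interest $63.00 → $830.26; payment $696.48; balance $133.78
Quarter 7: opening $133.78; interest $63.00 → $196.78; payment $196.78; balance $0.00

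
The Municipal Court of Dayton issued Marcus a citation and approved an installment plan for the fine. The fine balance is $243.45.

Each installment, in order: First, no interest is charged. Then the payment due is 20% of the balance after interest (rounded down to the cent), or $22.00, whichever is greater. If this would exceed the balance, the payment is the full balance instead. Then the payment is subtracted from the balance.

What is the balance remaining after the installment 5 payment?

Installment 1: opening $243.45; payment $48.69; balance $194.76
Installment 2: opening $194.76; payment $38.95; balance $155.81
Installment 3: opening $155.81; payment $31.16; balance $124.65
Installment 4: opening $124.65; payment $24.93; balance $99.72
Installment 5: opening $99.72; payment $22.00; balance $77.72

$77.72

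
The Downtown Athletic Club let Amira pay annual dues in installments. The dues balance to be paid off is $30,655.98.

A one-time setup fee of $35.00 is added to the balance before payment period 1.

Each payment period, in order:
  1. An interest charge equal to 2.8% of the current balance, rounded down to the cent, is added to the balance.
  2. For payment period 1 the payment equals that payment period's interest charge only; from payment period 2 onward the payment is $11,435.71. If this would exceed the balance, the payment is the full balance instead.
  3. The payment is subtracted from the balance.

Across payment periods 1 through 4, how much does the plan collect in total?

$33,231.63

# | Opening | Interest | Payment | End bal
1 | $30,690.98 | $859.34 | $859.34 | $30,690.98
2 | $30,690.98 | $859.34 | $11,435.71 | $20,114.61
3 | $20,114.61 | $563.20 | $11,435.71 | $9,242.10
4 | $9,242.10 | $258.77 | $9,500.87 | $0.00
Total paid: $33,231.63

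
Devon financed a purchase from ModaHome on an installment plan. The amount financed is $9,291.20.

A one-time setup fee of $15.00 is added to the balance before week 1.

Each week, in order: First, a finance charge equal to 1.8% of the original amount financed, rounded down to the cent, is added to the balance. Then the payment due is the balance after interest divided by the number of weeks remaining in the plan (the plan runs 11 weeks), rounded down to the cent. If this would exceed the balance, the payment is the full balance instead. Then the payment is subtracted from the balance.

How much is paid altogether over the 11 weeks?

$11,145.84

Week 1: $9,306.20 +$167.24 interest = $9,473.44; pay $861.22 → $8,612.22
Week 2: $8,612.22 +$167.24 interest = $8,779.46; pay $877.94 → $7,901.52
Week 3: $7,901.52 +$167.24 interest = $8,068.76; pay $896.52 → $7,172.24
Week 4: $7,172.24 +$167.24 interest = $7,339.48; pay $917.43 → $6,422.05
Week 5: $6,422.05 +$167.24 interest = $6,589.29; pay $941.32 → $5,647.97
Week 6: $5,647.97 +$167.24 interest = $5,815.21; pay $969.20 → $4,846.01
Week 7: $4,846.01 +$167.24 interest = $5,013.25; pay $1,002.65 → $4,010.60
Week 8: $4,010.60 +$167.24 interest = $4,177.84; pay $1,044.46 → $3,133.38
Week 9: $3,133.38 +$167.24 interest = $3,300.62; pay $1,100.20 → $2,200.42
Week 10: $2,200.42 +$167.24 interest = $2,367.66; pay $1,183.83 → $1,183.83
Week 11: $1,183.83 +$167.24 interest = $1,351.07; pay $1,351.07 → $0.00
Total paid: $11,145.84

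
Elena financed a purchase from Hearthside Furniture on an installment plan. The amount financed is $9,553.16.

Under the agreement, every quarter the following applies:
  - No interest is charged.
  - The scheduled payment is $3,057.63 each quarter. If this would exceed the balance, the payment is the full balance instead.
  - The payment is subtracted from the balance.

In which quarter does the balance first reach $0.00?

Quarter 1: opening $9,553.16; payment $3,057.63; balance $6,495.53
Quarter 2: opening $6,495.53; payment $3,057.63; balance $3,437.90
Quarter 3: opening $3,437.90; payment $3,057.63; balance $380.27
Quarter 4: opening $380.27; payment $380.27; balance $0.00
Balance reaches $0.00 in quarter 4.

4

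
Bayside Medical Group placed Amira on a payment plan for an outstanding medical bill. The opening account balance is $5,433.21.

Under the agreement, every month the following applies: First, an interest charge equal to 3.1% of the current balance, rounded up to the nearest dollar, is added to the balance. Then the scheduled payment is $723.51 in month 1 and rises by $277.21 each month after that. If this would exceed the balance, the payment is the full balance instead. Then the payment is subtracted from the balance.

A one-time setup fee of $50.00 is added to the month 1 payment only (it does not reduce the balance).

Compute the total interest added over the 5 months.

# | Opening | Interest | Payment | Fee | End bal
1 | $5,433.21 | $169.00 | $723.51 | $50.00 | $4,878.70
2 | $4,878.70 | $152.00 | $1,000.72 | — | $4,029.98
3 | $4,029.98 | $125.00 | $1,277.93 | — | $2,877.05
4 | $2,877.05 | $90.00 | $1,555.14 | — | $1,411.91
5 | $1,411.91 | $44.00 | $1,455.91 | — | $0.00
Total interest: $169.00 + $152.00 + $125.00 + $90.00 + $44.00 = $580.00

$580.00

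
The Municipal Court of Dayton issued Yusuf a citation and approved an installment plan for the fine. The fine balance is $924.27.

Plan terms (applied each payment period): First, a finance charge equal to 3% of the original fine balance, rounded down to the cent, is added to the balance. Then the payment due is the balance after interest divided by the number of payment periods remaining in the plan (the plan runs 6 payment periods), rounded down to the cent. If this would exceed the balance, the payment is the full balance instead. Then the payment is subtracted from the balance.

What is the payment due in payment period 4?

$180.38

# | Opening | Interest | Payment | End bal
1 | $924.27 | $27.72 | $158.66 | $793.33
2 | $793.33 | $27.72 | $164.21 | $656.84
3 | $656.84 | $27.72 | $171.14 | $513.42
4 | $513.42 | $27.72 | $180.38 | $360.76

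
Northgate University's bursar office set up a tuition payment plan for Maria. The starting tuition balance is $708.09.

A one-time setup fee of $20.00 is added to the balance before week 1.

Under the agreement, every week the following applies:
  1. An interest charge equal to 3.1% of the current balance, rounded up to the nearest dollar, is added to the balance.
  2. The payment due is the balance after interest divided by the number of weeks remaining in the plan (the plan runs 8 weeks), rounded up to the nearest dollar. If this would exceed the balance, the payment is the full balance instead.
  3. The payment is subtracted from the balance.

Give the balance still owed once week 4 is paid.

# | Opening | Interest | Payment | End bal
1 | $728.09 | $23.00 | $94.00 | $657.09
2 | $657.09 | $21.00 | $97.00 | $581.09
3 | $581.09 | $19.00 | $101.00 | $499.09
4 | $499.09 | $16.00 | $104.00 | $411.09

$411.09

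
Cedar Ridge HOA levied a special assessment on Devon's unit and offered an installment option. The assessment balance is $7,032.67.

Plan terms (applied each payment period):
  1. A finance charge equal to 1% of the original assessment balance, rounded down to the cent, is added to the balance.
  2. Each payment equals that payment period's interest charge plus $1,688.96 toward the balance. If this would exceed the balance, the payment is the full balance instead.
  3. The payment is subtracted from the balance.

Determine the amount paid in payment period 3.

Payment period 1: $7,032.67 +$70.32 interest = $7,102.99; pay $1,759.28 → $5,343.71
Payment period 2: $5,343.71 +$70.32 interest = $5,414.03; pay $1,759.28 → $3,654.75
Payment period 3: $3,654.75 +$70.32 interest = $3,725.07; pay $1,759.28 → $1,965.79

$1,759.28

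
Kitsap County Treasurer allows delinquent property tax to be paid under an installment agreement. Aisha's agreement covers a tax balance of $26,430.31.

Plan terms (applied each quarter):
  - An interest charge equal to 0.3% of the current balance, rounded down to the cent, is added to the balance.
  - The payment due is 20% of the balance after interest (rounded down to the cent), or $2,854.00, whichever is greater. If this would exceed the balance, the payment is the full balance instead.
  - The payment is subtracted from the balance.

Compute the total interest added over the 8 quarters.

Quarter 1: opening $26,430.31; interest $79.29 → $26,509.60; payment $5,301.92; balance $21,207.68
Quarter 2: opening $21,207.68; interest $63.62 → $21,271.30; payment $4,254.26; balance $17,017.04
Quarter 3: opening $17,017.04; interest $51.05 → $17,068.09; payment $3,413.61; balance $13,654.48
Quarter 4: opening $13,654.48; interest $40.96 → $13,695.44; payment $2,854.00; balance $10,841.44
Quarter 5: opening $10,841.44; interest $32.52 → $10,873.96; payment $2,854.00; balance $8,019.96
Quarter 6: opening $8,019.96; interest $24.05 → $8,044.01; payment $2,854.00; balance $5,190.01
Quarter 7: opening $5,190.01; interest $15.57 → $5,205.58; payment $2,854.00; balance $2,351.58
Quarter 8: opening $2,351.58; interest $7.05 → $2,358.63; payment $2,358.63; balance $0.00
Total interest: $79.29 + $63.62 + $51.05 + $40.96 + $32.52 + $24.05 + $15.57 + $7.05 = $314.11

$314.11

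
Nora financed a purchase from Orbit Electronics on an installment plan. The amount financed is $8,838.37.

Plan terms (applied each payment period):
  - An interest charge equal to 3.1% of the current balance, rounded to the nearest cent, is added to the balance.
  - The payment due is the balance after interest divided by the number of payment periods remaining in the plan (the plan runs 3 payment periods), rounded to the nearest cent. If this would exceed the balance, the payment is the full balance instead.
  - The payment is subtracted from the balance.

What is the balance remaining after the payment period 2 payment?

# | Opening | Interest | Payment | End bal
1 | $8,838.37 | $273.99 | $3,037.45 | $6,074.91
2 | $6,074.91 | $188.32 | $3,131.62 | $3,131.61

$3,131.61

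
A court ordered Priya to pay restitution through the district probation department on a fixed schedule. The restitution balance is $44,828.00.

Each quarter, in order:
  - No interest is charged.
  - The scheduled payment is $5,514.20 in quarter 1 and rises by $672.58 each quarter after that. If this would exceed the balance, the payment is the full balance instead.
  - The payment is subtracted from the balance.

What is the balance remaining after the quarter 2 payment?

Quarter 1: opening $44,828.00; payment $5,514.20; balance $39,313.80
Quarter 2: opening $39,313.80; payment $6,186.78; balance $33,127.02

$33,127.02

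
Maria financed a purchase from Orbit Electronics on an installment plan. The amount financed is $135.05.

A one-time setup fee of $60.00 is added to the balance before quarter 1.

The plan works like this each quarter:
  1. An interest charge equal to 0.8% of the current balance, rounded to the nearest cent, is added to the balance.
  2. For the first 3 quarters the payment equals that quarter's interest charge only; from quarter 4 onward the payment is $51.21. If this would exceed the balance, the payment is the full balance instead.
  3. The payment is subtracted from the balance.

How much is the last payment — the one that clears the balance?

Quarter 1: opening $195.05; interest $1.56 → $196.61; payment $1.56; balance $195.05
Quarter 2: opening $195.05; interest $1.56 → $196.61; payment $1.56; balance $195.05
Quarter 3: opening $195.05; interest $1.56 → $196.61; payment $1.56; balance $195.05
Quarter 4: opening $195.05; interest $1.56 → $196.61; payment $51.21; balance $145.40
Quarter 5: opening $145.40; interest $1.16 → $146.56; payment $51.21; balance $95.35
Quarter 6: opening $95.35; interest $0.76 → $96.11; payment $51.21; balance $44.90
Quarter 7: opening $44.90; interest $0.36 → $45.26; payment $45.26; balance $0.00

$45.26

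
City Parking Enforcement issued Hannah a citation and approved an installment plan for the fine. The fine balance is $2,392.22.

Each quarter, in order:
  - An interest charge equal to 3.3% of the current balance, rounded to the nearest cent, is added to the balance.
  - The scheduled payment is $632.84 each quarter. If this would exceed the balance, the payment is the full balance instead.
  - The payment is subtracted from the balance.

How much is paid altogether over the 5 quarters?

# | Opening | Interest | Payment | End bal
1 | $2,392.22 | $78.94 | $632.84 | $1,838.32
2 | $1,838.32 | $60.66 | $632.84 | $1,266.14
3 | $1,266.14 | $41.78 | $632.84 | $675.08
4 | $675.08 | $22.28 | $632.84 | $64.52
5 | $64.52 | $2.13 | $66.65 | $0.00
Total paid: $2,598.01

$2,598.01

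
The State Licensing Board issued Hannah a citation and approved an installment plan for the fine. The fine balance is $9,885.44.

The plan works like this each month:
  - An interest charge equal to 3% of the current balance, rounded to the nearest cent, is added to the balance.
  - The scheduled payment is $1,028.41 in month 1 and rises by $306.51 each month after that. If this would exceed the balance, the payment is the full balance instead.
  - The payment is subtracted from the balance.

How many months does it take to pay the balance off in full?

7

# | Opening | Interest | Payment | End bal
1 | $9,885.44 | $296.56 | $1,028.41 | $9,153.59
2 | $9,153.59 | $274.61 | $1,334.92 | $8,093.28
3 | $8,093.28 | $242.80 | $1,641.43 | $6,694.65
4 | $6,694.65 | $200.84 | $1,947.94 | $4,947.55
5 | $4,947.55 | $148.43 | $2,254.45 | $2,841.53
6 | $2,841.53 | $85.25 | $2,560.96 | $365.82
7 | $365.82 | $10.97 | $376.79 | $0.00
Balance reaches $0.00 in month 7.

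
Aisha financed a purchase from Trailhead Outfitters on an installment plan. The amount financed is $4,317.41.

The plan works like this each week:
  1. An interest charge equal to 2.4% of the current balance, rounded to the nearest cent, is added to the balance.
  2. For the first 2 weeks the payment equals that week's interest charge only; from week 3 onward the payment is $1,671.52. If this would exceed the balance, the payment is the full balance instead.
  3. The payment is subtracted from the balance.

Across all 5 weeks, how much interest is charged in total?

$404.31

Week 1: $4,317.41 +$103.62 interest = $4,421.03; pay $103.62 → $4,317.41
Week 2: $4,317.41 +$103.62 interest = $4,421.03; pay $103.62 → $4,317.41
Week 3: $4,317.41 +$103.62 interest = $4,421.03; pay $1,671.52 → $2,749.51
Week 4: $2,749.51 +$65.99 interest = $2,815.50; pay $1,671.52 → $1,143.98
Week 5: $1,143.98 +$27.46 interest = $1,171.44; pay $1,171.44 → $0.00
Total interest: $103.62 + $103.62 + $103.62 + $65.99 + $27.46 = $404.31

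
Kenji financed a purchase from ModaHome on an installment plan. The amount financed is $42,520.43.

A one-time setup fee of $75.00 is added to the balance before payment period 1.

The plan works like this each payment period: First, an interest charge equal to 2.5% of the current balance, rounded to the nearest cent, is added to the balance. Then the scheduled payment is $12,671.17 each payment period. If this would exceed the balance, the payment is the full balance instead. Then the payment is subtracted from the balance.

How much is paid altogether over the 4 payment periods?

$45,084.84

Payment period 1: $42,595.43 +$1,064.89 interest = $43,660.32; pay $12,671.17 → $30,989.15
Payment period 2: $30,989.15 +$774.73 interest = $31,763.88; pay $12,671.17 → $19,092.71
Payment period 3: $19,092.71 +$477.32 interest = $19,570.03; pay $12,671.17 → $6,898.86
Payment period 4: $6,898.86 +$172.47 interest = $7,071.33; pay $7,071.33 → $0.00
Total paid: $45,084.84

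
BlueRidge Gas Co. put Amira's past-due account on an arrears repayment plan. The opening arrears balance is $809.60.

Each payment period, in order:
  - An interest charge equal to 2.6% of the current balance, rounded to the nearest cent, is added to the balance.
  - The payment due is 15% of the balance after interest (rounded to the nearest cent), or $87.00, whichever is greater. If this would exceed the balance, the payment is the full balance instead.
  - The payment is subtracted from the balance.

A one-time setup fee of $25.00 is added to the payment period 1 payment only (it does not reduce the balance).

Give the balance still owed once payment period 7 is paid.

$233.25

Payment period 1: $809.60 +$21.05 interest = $830.65; pay $124.60 (+ $25.00 fee) → $706.05
Payment period 2: $706.05 +$18.36 interest = $724.41; pay $108.66 → $615.75
Payment period 3: $615.75 +$16.01 interest = $631.76; pay $94.76 → $537.00
Payment period 4: $537.00 +$13.96 interest = $550.96; pay $87.00 → $463.96
Payment period 5: $463.96 +$12.06 interest = $476.02; pay $87.00 → $389.02
Payment period 6: $389.02 +$10.11 interest = $399.13; pay $87.00 → $312.13
Payment period 7: $312.13 +$8.12 interest = $320.25; pay $87.00 → $233.25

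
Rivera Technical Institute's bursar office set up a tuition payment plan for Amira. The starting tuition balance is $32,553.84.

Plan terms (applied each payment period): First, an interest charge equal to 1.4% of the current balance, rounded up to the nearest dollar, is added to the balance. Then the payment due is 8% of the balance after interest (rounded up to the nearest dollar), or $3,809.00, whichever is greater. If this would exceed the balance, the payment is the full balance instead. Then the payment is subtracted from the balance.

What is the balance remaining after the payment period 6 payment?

$11,719.84

Payment period 1: opening $32,553.84; interest $456.00 → $33,009.84; payment $3,809.00; balance $29,200.84
Payment period 2: opening $29,200.84; interest $409.00 → $29,609.84; payment $3,809.00; balance $25,800.84
Payment period 3: opening $25,800.84; interest $362.00 → $26,162.84; payment $3,809.00; balance $22,353.84
Payment period 4: opening $22,353.84; interest $313.00 → $22,666.84; payment $3,809.00; balance $18,857.84
Payment period 5: opening $18,857.84; interest $265.00 → $19,122.84; payment $3,809.00; balance $15,313.84
Payment period 6: opening $15,313.84; interest $215.00 → $15,528.84; payment $3,809.00; balance $11,719.84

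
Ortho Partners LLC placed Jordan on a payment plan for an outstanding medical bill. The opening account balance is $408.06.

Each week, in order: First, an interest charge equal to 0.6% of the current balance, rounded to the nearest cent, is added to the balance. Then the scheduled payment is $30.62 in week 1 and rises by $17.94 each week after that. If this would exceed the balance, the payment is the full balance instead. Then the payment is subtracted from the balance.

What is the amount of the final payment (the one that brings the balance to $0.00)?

$85.53

Week 1: opening $408.06; interest $2.45 → $410.51; payment $30.62; balance $379.89
Week 2: opening $379.89; interest $2.28 → $382.17; payment $48.56; balance $333.61
Week 3: opening $333.61; interest $2.00 → $335.61; payment $66.50; balance $269.11
Week 4: opening $269.11; interest $1.61 → $270.72; payment $84.44; balance $186.28
Week 5: opening $186.28; interest $1.12 → $187.40; payment $102.38; balance $85.02
Week 6: opening $85.02; interest $0.51 → $85.53; payment $85.53; balance $0.00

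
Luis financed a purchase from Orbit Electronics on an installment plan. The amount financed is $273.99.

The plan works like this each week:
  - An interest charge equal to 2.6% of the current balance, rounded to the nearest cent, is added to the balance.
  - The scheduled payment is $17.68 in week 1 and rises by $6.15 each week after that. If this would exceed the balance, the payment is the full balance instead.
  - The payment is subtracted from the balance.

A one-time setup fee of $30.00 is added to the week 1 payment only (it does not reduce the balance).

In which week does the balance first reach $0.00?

Week 1: $273.99 +$7.12 interest = $281.11; pay $17.68 (+ $30.00 fee) → $263.43
Week 2: $263.43 +$6.85 interest = $270.28; pay $23.83 → $246.45
Week 3: $246.45 +$6.41 interest = $252.86; pay $29.98 → $222.88
Week 4: $222.88 +$5.79 interest = $228.67; pay $36.13 → $192.54
Week 5: $192.54 +$5.01 interest = $197.55; pay $42.28 → $155.27
Week 6: $155.27 +$4.04 interest = $159.31; pay $48.43 → $110.88
Week 7: $110.88 +$2.88 interest = $113.76; pay $54.58 → $59.18
Week 8: $59.18 +$1.54 interest = $60.72; pay $60.72 → $0.00
Balance reaches $0.00 in week 8.

8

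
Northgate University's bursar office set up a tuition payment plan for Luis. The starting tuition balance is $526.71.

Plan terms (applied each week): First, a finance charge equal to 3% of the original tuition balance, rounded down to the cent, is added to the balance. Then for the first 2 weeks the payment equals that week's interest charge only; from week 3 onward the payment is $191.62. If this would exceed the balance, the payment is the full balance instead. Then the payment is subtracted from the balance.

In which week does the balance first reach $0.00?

Week 1: opening $526.71; interest $15.80 → $542.51; payment $15.80; balance $526.71
Week 2: opening $526.71; interest $15.80 → $542.51; payment $15.80; balance $526.71
Week 3: opening $526.71; interest $15.80 → $542.51; payment $191.62; balance $350.89
Week 4: opening $350.89; interest $15.80 → $366.69; payment $191.62; balance $175.07
Week 5: opening $175.07; interest $15.80 → $190.87; payment $190.87; balance $0.00
Balance reaches $0.00 in week 5.

5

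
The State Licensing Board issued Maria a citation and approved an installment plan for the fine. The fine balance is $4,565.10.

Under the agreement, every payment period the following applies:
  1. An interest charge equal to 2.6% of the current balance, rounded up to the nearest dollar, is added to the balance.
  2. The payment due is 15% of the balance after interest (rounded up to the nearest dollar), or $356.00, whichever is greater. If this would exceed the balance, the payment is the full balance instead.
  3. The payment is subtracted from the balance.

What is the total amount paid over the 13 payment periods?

Payment period 1: $4,565.10 +$119.00 interest = $4,684.10; pay $703.00 → $3,981.10
Payment period 2: $3,981.10 +$104.00 interest = $4,085.10; pay $613.00 → $3,472.10
Payment period 3: $3,472.10 +$91.00 interest = $3,563.10; pay $535.00 → $3,028.10
Payment period 4: $3,028.10 +$79.00 interest = $3,107.10; pay $467.00 → $2,640.10
Payment period 5: $2,640.10 +$69.00 interest = $2,709.10; pay $407.00 → $2,302.10
Payment period 6: $2,302.10 +$60.00 interest = $2,362.10; pay $356.00 → $2,006.10
Payment period 7: $2,006.10 +$53.00 interest = $2,059.10; pay $356.00 → $1,703.10
Payment period 8: $1,703.10 +$45.00 interest = $1,748.10; pay $356.00 → $1,392.10
Payment period 9: $1,392.10 +$37.00 interest = $1,429.10; pay $356.00 → $1,073.10
Payment period 10: $1,073.10 +$28.00 interest = $1,101.10; pay $356.00 → $745.10
Payment period 11: $745.10 +$20.00 interest = $765.10; pay $356.00 → $409.10
Payment period 12: $409.10 +$11.00 interest = $420.10; pay $356.00 → $64.10
Payment period 13: $64.10 +$2.00 interest = $66.10; pay $66.10 → $0.00
Total paid: $5,283.10

$5,283.10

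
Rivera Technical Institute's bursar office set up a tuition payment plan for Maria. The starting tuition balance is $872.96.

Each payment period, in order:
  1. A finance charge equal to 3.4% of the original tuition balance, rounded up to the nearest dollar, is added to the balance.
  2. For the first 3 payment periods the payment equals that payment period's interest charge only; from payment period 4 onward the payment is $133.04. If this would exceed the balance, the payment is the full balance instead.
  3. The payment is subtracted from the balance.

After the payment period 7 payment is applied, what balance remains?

Payment period 1: opening $872.96; interest $30.00 → $902.96; payment $30.00; balance $872.96
Payment period 2: opening $872.96; interest $30.00 → $902.96; payment $30.00; balance $872.96
Payment period 3: opening $872.96; interest $30.00 → $902.96; payment $30.00; balance $872.96
Payment period 4: opening $872.96; interest $30.00 → $902.96; payment $133.04; balance $769.92
Payment period 5: opening $769.92; interest $30.00 → $799.92; payment $133.04; balance $666.88
Payment period 6: opening $666.88; interest $30.00 → $696.88; payment $133.04; balance $563.84
Payment period 7: opening $563.84; interest $30.00 → $593.84; payment $133.04; balance $460.80

$460.80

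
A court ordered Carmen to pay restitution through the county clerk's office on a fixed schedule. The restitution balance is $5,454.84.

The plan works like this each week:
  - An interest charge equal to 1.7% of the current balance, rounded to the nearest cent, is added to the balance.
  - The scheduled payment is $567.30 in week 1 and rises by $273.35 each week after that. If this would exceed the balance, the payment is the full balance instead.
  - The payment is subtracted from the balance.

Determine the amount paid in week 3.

$1,114.00

# | Opening | Interest | Payment | End bal
1 | $5,454.84 | $92.73 | $567.30 | $4,980.27
2 | $4,980.27 | $84.66 | $840.65 | $4,224.28
3 | $4,224.28 | $71.81 | $1,114.00 | $3,182.09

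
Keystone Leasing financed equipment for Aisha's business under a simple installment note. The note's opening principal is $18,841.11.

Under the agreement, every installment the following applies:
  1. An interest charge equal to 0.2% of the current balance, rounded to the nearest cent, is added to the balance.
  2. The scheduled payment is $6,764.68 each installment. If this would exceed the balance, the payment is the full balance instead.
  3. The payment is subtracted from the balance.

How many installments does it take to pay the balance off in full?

3

Installment 1: $18,841.11 +$37.68 interest = $18,878.79; pay $6,764.68 → $12,114.11
Installment 2: $12,114.11 +$24.23 interest = $12,138.34; pay $6,764.68 → $5,373.66
Installment 3: $5,373.66 +$10.75 interest = $5,384.41; pay $5,384.41 → $0.00
Balance reaches $0.00 in installment 3.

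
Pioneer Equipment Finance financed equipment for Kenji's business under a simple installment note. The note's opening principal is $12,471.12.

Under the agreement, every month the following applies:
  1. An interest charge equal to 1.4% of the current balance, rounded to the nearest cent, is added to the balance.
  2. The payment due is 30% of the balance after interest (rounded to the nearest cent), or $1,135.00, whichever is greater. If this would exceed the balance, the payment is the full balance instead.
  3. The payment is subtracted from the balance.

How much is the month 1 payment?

Month 1: $12,471.12 +$174.60 interest = $12,645.72; pay $3,793.72 → $8,852.00

$3,793.72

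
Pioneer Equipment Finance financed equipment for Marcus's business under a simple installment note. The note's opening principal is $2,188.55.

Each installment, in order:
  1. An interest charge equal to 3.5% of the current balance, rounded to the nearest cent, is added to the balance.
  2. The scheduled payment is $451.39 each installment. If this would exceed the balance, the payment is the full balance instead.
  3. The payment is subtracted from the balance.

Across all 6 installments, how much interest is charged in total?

Installment 1: $2,188.55 +$76.60 interest = $2,265.15; pay $451.39 → $1,813.76
Installment 2: $1,813.76 +$63.48 interest = $1,877.24; pay $451.39 → $1,425.85
Installment 3: $1,425.85 +$49.90 interest = $1,475.75; pay $451.39 → $1,024.36
Installment 4: $1,024.36 +$35.85 interest = $1,060.21; pay $451.39 → $608.82
Installment 5: $608.82 +$21.31 interest = $630.13; pay $451.39 → $178.74
Installment 6: $178.74 +$6.26 interest = $185.00; pay $185.00 → $0.00
Total interest: $76.60 + $63.48 + $49.90 + $35.85 + $21.31 + $6.26 = $253.40

$253.40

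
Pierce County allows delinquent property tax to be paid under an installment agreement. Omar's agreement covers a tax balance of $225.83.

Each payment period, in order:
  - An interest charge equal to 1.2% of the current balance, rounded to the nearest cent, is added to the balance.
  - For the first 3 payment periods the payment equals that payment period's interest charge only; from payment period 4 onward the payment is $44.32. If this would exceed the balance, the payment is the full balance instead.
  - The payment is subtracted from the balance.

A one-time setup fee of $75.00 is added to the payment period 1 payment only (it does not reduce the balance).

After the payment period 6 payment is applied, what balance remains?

Payment period 1: $225.83 +$2.71 interest = $228.54; pay $2.71 (+ $75.00 fee) → $225.83
Payment period 2: $225.83 +$2.71 interest = $228.54; pay $2.71 → $225.83
Payment period 3: $225.83 +$2.71 interest = $228.54; pay $2.71 → $225.83
Payment period 4: $225.83 +$2.71 interest = $228.54; pay $44.32 → $184.22
Payment period 5: $184.22 +$2.21 interest = $186.43; pay $44.32 → $142.11
Payment period 6: $142.11 +$1.71 interest = $143.82; pay $44.32 → $99.50

$99.50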